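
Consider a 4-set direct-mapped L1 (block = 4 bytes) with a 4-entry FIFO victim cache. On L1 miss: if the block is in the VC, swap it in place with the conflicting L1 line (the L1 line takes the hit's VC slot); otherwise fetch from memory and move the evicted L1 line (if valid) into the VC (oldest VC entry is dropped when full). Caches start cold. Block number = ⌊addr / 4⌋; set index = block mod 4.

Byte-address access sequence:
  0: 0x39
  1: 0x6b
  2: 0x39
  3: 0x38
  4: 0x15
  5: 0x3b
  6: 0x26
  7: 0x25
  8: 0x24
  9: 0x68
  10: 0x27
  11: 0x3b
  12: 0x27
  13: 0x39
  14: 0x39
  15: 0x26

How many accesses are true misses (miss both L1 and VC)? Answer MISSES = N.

#0 0x39→b14/s2 MISS; vc=[]
#1 0x6b→b26/s2 MISS; vc=[14]
#2 0x39→b14/s2 VC-HIT; vc=[26]
#3 0x38→b14/s2 L1-HIT; vc=[26]
#4 0x15→b5/s1 MISS; vc=[26]
#5 0x3b→b14/s2 L1-HIT; vc=[26]
#6 0x26→b9/s1 MISS; vc=[26,5]
#7 0x25→b9/s1 L1-HIT; vc=[26,5]
#8 0x24→b9/s1 L1-HIT; vc=[26,5]
#9 0x68→b26/s2 VC-HIT; vc=[14,5]
#10 0x27→b9/s1 L1-HIT; vc=[14,5]
#11 0x3b→b14/s2 VC-HIT; vc=[26,5]
#12 0x27→b9/s1 L1-HIT; vc=[26,5]
#13 0x39→b14/s2 L1-HIT; vc=[26,5]
#14 0x39→b14/s2 L1-HIT; vc=[26,5]
#15 0x26→b9/s1 L1-HIT; vc=[26,5]

MISSES = 4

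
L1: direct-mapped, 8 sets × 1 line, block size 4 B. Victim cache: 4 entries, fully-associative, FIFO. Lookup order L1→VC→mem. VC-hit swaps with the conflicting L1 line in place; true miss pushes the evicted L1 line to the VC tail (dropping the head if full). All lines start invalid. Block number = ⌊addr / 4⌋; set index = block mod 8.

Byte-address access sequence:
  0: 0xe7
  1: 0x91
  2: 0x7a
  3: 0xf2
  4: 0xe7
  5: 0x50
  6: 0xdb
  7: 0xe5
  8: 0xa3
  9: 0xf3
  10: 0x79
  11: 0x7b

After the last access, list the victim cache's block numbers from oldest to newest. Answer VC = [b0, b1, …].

VC = [36, 20, 54]

0: 0xe7 (blk 57, set 1) → MISS  vc=[]
1: 0x91 (blk 36, set 4) → MISS  vc=[]
2: 0x7a (blk 30, set 6) → MISS  vc=[]
3: 0xf2 (blk 60, set 4) → MISS  vc=[36]
4: 0xe7 (blk 57, set 1) → L1-HIT  vc=[36]
5: 0x50 (blk 20, set 4) → MISS  vc=[36, 60]
6: 0xdb (blk 54, set 6) → MISS  vc=[36, 60, 30]
7: 0xe5 (blk 57, set 1) → L1-HIT  vc=[36, 60, 30]
8: 0xa3 (blk 40, set 0) → MISS  vc=[36, 60, 30]
9: 0xf3 (blk 60, set 4) → VC-HIT  vc=[36, 20, 30]
10: 0x79 (blk 30, set 6) → VC-HIT  vc=[36, 20, 54]
11: 0x7b (blk 30, set 6) → L1-HIT  vc=[36, 20, 54]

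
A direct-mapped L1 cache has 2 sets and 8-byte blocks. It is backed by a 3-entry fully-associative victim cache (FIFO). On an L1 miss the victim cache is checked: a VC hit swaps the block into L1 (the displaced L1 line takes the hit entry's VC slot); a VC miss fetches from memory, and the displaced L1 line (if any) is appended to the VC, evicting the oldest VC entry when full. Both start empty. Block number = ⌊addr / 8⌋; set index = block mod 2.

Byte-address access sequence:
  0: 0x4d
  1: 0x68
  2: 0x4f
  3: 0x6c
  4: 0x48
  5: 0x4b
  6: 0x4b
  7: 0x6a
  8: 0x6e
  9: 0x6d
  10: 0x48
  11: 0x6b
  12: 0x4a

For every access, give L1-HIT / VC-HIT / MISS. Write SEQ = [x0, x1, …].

SEQ = [MISS, MISS, VC-HIT, VC-HIT, VC-HIT, L1-HIT, L1-HIT, VC-HIT, L1-HIT, L1-HIT, VC-HIT, VC-HIT, VC-HIT]

0: 0x4d (blk 9, set 1) → MISS  vc=[]
1: 0x68 (blk 13, set 1) → MISS  vc=[9]
2: 0x4f (blk 9, set 1) → VC-HIT  vc=[13]
3: 0x6c (blk 13, set 1) → VC-HIT  vc=[9]
4: 0x48 (blk 9, set 1) → VC-HIT  vc=[13]
5: 0x4b (blk 9, set 1) → L1-HIT  vc=[13]
6: 0x4b (blk 9, set 1) → L1-HIT  vc=[13]
7: 0x6a (blk 13, set 1) → VC-HIT  vc=[9]
8: 0x6e (blk 13, set 1) → L1-HIT  vc=[9]
9: 0x6d (blk 13, set 1) → L1-HIT  vc=[9]
10: 0x48 (blk 9, set 1) → VC-HIT  vc=[13]
11: 0x6b (blk 13, set 1) → VC-HIT  vc=[9]
12: 0x4a (blk 9, set 1) → VC-HIT  vc=[13]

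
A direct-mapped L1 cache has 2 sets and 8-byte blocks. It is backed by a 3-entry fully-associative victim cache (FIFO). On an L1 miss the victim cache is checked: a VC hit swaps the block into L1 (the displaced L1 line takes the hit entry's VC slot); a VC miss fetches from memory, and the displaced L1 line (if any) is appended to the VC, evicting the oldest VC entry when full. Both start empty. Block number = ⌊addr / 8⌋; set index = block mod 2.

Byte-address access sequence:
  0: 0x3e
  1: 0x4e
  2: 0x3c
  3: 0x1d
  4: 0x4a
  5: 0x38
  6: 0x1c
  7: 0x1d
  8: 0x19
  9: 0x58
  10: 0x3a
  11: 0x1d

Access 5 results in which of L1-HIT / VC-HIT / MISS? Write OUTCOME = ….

  [0] addr=0x3e blk=7 s=1: MISS | VC []
  [1] addr=0x4e blk=9 s=1: MISS | VC [7]
  [2] addr=0x3c blk=7 s=1: VC-HIT | VC [9]
  [3] addr=0x1d blk=3 s=1: MISS | VC [9, 7]
  [4] addr=0x4a blk=9 s=1: VC-HIT | VC [3, 7]
  [5] addr=0x38 blk=7 s=1: VC-HIT | VC [3, 9]
  [6] addr=0x1c blk=3 s=1: VC-HIT | VC [7, 9]
  [7] addr=0x1d blk=3 s=1: L1-HIT | VC [7, 9]
  [8] addr=0x19 blk=3 s=1: L1-HIT | VC [7, 9]
  [9] addr=0x58 blk=11 s=1: MISS | VC [7, 9, 3]
  [10] addr=0x3a blk=7 s=1: VC-HIT | VC [11, 9, 3]
  [11] addr=0x1d blk=3 s=1: VC-HIT | VC [11, 9, 7]

OUTCOME = VC-HIT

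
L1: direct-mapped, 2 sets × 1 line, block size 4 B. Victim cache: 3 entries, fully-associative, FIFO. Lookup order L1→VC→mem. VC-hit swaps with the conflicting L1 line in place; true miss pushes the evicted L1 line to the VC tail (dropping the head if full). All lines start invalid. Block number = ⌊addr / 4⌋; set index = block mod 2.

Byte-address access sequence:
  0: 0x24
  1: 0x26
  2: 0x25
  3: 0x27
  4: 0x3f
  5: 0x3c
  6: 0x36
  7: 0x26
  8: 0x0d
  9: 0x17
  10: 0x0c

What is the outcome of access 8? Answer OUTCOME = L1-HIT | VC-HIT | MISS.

#0 0x24→b9/s1 MISS; vc=[]
#1 0x26→b9/s1 L1-HIT; vc=[]
#2 0x25→b9/s1 L1-HIT; vc=[]
#3 0x27→b9/s1 L1-HIT; vc=[]
#4 0x3f→b15/s1 MISS; vc=[9]
#5 0x3c→b15/s1 L1-HIT; vc=[9]
#6 0x36→b13/s1 MISS; vc=[9,15]
#7 0x26→b9/s1 VC-HIT; vc=[13,15]
#8 0xd→b3/s1 MISS; vc=[13,15,9]
#9 0x17→b5/s1 MISS; vc=[15,9,3]
#10 0xc→b3/s1 VC-HIT; vc=[15,9,5]

OUTCOME = MISS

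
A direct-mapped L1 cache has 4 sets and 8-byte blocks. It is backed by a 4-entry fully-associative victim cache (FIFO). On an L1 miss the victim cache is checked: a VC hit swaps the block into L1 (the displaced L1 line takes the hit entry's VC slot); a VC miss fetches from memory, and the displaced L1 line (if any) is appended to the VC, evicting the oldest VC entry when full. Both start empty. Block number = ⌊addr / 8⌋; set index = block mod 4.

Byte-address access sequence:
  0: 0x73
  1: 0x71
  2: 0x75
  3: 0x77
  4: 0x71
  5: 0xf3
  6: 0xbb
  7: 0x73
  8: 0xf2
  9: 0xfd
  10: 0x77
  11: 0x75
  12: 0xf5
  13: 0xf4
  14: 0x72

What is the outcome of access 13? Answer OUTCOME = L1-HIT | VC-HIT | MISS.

OUTCOME = L1-HIT

0: 0x73 (blk 14, set 2) → MISS  vc=[]
1: 0x71 (blk 14, set 2) → L1-HIT  vc=[]
2: 0x75 (blk 14, set 2) → L1-HIT  vc=[]
3: 0x77 (blk 14, set 2) → L1-HIT  vc=[]
4: 0x71 (blk 14, set 2) → L1-HIT  vc=[]
5: 0xf3 (blk 30, set 2) → MISS  vc=[14]
6: 0xbb (blk 23, set 3) → MISS  vc=[14]
7: 0x73 (blk 14, set 2) → VC-HIT  vc=[30]
8: 0xf2 (blk 30, set 2) → VC-HIT  vc=[14]
9: 0xfd (blk 31, set 3) → MISS  vc=[14, 23]
10: 0x77 (blk 14, set 2) → VC-HIT  vc=[30, 23]
11: 0x75 (blk 14, set 2) → L1-HIT  vc=[30, 23]
12: 0xf5 (blk 30, set 2) → VC-HIT  vc=[14, 23]
13: 0xf4 (blk 30, set 2) → L1-HIT  vc=[14, 23]
14: 0x72 (blk 14, set 2) → VC-HIT  vc=[30, 23]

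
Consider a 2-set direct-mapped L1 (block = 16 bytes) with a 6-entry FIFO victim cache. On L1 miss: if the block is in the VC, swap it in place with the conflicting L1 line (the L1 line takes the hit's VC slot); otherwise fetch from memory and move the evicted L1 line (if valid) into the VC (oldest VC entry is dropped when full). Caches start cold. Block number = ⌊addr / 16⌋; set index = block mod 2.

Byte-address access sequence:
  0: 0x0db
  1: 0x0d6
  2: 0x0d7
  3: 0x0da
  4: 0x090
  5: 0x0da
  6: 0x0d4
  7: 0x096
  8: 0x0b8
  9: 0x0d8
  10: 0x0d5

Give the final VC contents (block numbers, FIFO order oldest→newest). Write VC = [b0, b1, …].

VC = [11, 9]

0: 0xdb (blk 13, set 1) → MISS  vc=[]
1: 0xd6 (blk 13, set 1) → L1-HIT  vc=[]
2: 0xd7 (blk 13, set 1) → L1-HIT  vc=[]
3: 0xda (blk 13, set 1) → L1-HIT  vc=[]
4: 0x90 (blk 9, set 1) → MISS  vc=[13]
5: 0xda (blk 13, set 1) → VC-HIT  vc=[9]
6: 0xd4 (blk 13, set 1) → L1-HIT  vc=[9]
7: 0x96 (blk 9, set 1) → VC-HIT  vc=[13]
8: 0xb8 (blk 11, set 1) → MISS  vc=[13, 9]
9: 0xd8 (blk 13, set 1) → VC-HIT  vc=[11, 9]
10: 0xd5 (blk 13, set 1) → L1-HIT  vc=[11, 9]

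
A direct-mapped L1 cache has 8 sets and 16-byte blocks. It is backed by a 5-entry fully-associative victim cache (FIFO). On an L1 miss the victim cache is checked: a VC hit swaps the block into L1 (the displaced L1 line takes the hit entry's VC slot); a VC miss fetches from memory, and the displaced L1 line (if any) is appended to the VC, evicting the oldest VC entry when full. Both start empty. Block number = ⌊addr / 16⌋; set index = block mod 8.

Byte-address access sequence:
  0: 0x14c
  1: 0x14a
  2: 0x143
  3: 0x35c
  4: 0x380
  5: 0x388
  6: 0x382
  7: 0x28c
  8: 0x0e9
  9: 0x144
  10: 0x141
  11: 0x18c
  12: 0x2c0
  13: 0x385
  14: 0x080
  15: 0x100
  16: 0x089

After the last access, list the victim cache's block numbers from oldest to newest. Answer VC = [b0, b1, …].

#0 0x14c→b20/s4 MISS; vc=[]
#1 0x14a→b20/s4 L1-HIT; vc=[]
#2 0x143→b20/s4 L1-HIT; vc=[]
#3 0x35c→b53/s5 MISS; vc=[]
#4 0x380→b56/s0 MISS; vc=[]
#5 0x388→b56/s0 L1-HIT; vc=[]
#6 0x382→b56/s0 L1-HIT; vc=[]
#7 0x28c→b40/s0 MISS; vc=[56]
#8 0xe9→b14/s6 MISS; vc=[56]
#9 0x144→b20/s4 L1-HIT; vc=[56]
#10 0x141→b20/s4 L1-HIT; vc=[56]
#11 0x18c→b24/s0 MISS; vc=[56,40]
#12 0x2c0→b44/s4 MISS; vc=[56,40,20]
#13 0x385→b56/s0 VC-HIT; vc=[24,40,20]
#14 0x80→b8/s0 MISS; vc=[24,40,20,56]
#15 0x100→b16/s0 MISS; vc=[24,40,20,56,8]
#16 0x89→b8/s0 VC-HIT; vc=[24,40,20,56,16]

VC = [24, 40, 20, 56, 16]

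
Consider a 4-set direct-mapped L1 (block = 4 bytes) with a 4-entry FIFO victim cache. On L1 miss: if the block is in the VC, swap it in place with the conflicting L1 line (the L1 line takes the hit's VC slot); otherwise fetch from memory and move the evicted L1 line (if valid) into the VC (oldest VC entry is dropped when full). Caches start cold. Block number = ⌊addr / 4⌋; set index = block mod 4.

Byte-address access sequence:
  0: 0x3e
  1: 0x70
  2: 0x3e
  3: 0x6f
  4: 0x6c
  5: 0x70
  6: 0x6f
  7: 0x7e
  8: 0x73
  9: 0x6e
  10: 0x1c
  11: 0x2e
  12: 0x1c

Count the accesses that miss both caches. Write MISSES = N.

MISSES = 6

0: 0x3e (blk 15, set 3) → MISS  vc=[]
1: 0x70 (blk 28, set 0) → MISS  vc=[]
2: 0x3e (blk 15, set 3) → L1-HIT  vc=[]
3: 0x6f (blk 27, set 3) → MISS  vc=[15]
4: 0x6c (blk 27, set 3) → L1-HIT  vc=[15]
5: 0x70 (blk 28, set 0) → L1-HIT  vc=[15]
6: 0x6f (blk 27, set 3) → L1-HIT  vc=[15]
7: 0x7e (blk 31, set 3) → MISS  vc=[15, 27]
8: 0x73 (blk 28, set 0) → L1-HIT  vc=[15, 27]
9: 0x6e (blk 27, set 3) → VC-HIT  vc=[15, 31]
10: 0x1c (blk 7, set 3) → MISS  vc=[15, 31, 27]
11: 0x2e (blk 11, set 3) → MISS  vc=[15, 31, 27, 7]
12: 0x1c (blk 7, set 3) → VC-HIT  vc=[15, 31, 27, 11]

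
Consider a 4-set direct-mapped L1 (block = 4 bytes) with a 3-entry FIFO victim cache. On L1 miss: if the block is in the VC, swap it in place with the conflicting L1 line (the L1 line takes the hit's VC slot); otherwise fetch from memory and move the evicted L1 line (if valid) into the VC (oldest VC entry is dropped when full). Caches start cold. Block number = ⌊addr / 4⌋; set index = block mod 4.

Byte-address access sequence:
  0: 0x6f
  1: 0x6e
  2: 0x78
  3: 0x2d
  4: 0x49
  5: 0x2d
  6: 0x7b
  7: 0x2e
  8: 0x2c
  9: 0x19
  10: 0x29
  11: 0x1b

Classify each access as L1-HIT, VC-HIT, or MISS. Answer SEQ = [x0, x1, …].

SEQ = [MISS, L1-HIT, MISS, MISS, MISS, L1-HIT, VC-HIT, L1-HIT, L1-HIT, MISS, MISS, VC-HIT]

  [0] addr=0x6f blk=27 s=3: MISS | VC []
  [1] addr=0x6e blk=27 s=3: L1-HIT | VC []
  [2] addr=0x78 blk=30 s=2: MISS | VC []
  [3] addr=0x2d blk=11 s=3: MISS | VC [27]
  [4] addr=0x49 blk=18 s=2: MISS | VC [27, 30]
  [5] addr=0x2d blk=11 s=3: L1-HIT | VC [27, 30]
  [6] addr=0x7b blk=30 s=2: VC-HIT | VC [27, 18]
  [7] addr=0x2e blk=11 s=3: L1-HIT | VC [27, 18]
  [8] addr=0x2c blk=11 s=3: L1-HIT | VC [27, 18]
  [9] addr=0x19 blk=6 s=2: MISS | VC [27, 18, 30]
  [10] addr=0x29 blk=10 s=2: MISS | VC [18, 30, 6]
  [11] addr=0x1b blk=6 s=2: VC-HIT | VC [18, 30, 10]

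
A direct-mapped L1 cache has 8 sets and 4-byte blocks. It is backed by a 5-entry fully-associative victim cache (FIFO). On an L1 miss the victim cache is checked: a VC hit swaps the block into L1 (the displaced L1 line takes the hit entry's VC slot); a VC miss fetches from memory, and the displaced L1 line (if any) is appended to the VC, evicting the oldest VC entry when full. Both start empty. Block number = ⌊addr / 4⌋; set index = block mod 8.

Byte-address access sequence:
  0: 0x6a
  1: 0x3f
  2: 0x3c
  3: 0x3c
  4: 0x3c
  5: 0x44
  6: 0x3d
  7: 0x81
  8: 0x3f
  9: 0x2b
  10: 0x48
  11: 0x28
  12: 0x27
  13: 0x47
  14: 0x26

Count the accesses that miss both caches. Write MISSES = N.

#0 0x6a→b26/s2 MISS; vc=[]
#1 0x3f→b15/s7 MISS; vc=[]
#2 0x3c→b15/s7 L1-HIT; vc=[]
#3 0x3c→b15/s7 L1-HIT; vc=[]
#4 0x3c→b15/s7 L1-HIT; vc=[]
#5 0x44→b17/s1 MISS; vc=[]
#6 0x3d→b15/s7 L1-HIT; vc=[]
#7 0x81→b32/s0 MISS; vc=[]
#8 0x3f→b15/s7 L1-HIT; vc=[]
#9 0x2b→b10/s2 MISS; vc=[26]
#10 0x48→b18/s2 MISS; vc=[26,10]
#11 0x28→b10/s2 VC-HIT; vc=[26,18]
#12 0x27→b9/s1 MISS; vc=[26,18,17]
#13 0x47→b17/s1 VC-HIT; vc=[26,18,9]
#14 0x26→b9/s1 VC-HIT; vc=[26,18,17]

MISSES = 7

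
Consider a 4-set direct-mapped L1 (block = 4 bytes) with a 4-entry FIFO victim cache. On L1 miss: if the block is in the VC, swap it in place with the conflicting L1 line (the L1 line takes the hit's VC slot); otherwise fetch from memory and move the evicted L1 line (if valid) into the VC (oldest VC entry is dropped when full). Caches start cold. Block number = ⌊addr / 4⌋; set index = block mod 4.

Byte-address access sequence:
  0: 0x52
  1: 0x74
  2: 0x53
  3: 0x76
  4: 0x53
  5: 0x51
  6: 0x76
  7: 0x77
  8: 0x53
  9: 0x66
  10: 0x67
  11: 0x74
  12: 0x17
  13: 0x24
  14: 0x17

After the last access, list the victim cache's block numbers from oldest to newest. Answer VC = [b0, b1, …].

VC = [25, 29, 9]

  [0] addr=0x52 blk=20 s=0: MISS | VC []
  [1] addr=0x74 blk=29 s=1: MISS | VC []
  [2] addr=0x53 blk=20 s=0: L1-HIT | VC []
  [3] addr=0x76 blk=29 s=1: L1-HIT | VC []
  [4] addr=0x53 blk=20 s=0: L1-HIT | VC []
  [5] addr=0x51 blk=20 s=0: L1-HIT | VC []
  [6] addr=0x76 blk=29 s=1: L1-HIT | VC []
  [7] addr=0x77 blk=29 s=1: L1-HIT | VC []
  [8] addr=0x53 blk=20 s=0: L1-HIT | VC []
  [9] addr=0x66 blk=25 s=1: MISS | VC [29]
  [10] addr=0x67 blk=25 s=1: L1-HIT | VC [29]
  [11] addr=0x74 blk=29 s=1: VC-HIT | VC [25]
  [12] addr=0x17 blk=5 s=1: MISS | VC [25, 29]
  [13] addr=0x24 blk=9 s=1: MISS | VC [25, 29, 5]
  [14] addr=0x17 blk=5 s=1: VC-HIT | VC [25, 29, 9]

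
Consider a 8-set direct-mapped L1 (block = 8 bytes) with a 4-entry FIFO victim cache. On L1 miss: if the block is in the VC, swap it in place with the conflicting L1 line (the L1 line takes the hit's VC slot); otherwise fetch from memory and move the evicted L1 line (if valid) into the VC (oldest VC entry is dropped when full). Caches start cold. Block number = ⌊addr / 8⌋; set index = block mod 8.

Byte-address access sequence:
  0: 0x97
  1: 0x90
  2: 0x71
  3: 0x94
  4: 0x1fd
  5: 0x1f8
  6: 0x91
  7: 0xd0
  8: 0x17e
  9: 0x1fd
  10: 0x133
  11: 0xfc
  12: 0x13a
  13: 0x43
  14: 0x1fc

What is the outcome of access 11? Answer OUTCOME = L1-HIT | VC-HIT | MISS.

0: 0x97 (blk 18, set 2) → MISS  vc=[]
1: 0x90 (blk 18, set 2) → L1-HIT  vc=[]
2: 0x71 (blk 14, set 6) → MISS  vc=[]
3: 0x94 (blk 18, set 2) → L1-HIT  vc=[]
4: 0x1fd (blk 63, set 7) → MISS  vc=[]
5: 0x1f8 (blk 63, set 7) → L1-HIT  vc=[]
6: 0x91 (blk 18, set 2) → L1-HIT  vc=[]
7: 0xd0 (blk 26, set 2) → MISS  vc=[18]
8: 0x17e (blk 47, set 7) → MISS  vc=[18, 63]
9: 0x1fd (blk 63, set 7) → VC-HIT  vc=[18, 47]
10: 0x133 (blk 38, set 6) → MISS  vc=[18, 47, 14]
11: 0xfc (blk 31, set 7) → MISS  vc=[18, 47, 14, 63]
12: 0x13a (blk 39, set 7) → MISS  vc=[47, 14, 63, 31]
13: 0x43 (blk 8, set 0) → MISS  vc=[47, 14, 63, 31]
14: 0x1fc (blk 63, set 7) → VC-HIT  vc=[47, 14, 39, 31]

OUTCOME = MISS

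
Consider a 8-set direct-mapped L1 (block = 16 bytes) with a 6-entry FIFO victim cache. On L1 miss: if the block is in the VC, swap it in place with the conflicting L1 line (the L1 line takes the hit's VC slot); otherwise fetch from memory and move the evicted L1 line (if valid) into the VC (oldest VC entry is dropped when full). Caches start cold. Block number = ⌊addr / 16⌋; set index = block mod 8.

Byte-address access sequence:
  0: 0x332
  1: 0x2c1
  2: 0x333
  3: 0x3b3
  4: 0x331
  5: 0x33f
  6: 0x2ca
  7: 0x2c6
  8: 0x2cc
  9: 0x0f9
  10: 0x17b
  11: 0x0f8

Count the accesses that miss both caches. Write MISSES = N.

MISSES = 5

  [0] addr=0x332 blk=51 s=3: MISS | VC []
  [1] addr=0x2c1 blk=44 s=4: MISS | VC []
  [2] addr=0x333 blk=51 s=3: L1-HIT | VC []
  [3] addr=0x3b3 blk=59 s=3: MISS | VC [51]
  [4] addr=0x331 blk=51 s=3: VC-HIT | VC [59]
  [5] addr=0x33f blk=51 s=3: L1-HIT | VC [59]
  [6] addr=0x2ca blk=44 s=4: L1-HIT | VC [59]
  [7] addr=0x2c6 blk=44 s=4: L1-HIT | VC [59]
  [8] addr=0x2cc blk=44 s=4: L1-HIT | VC [59]
  [9] addr=0xf9 blk=15 s=7: MISS | VC [59]
  [10] addr=0x17b blk=23 s=7: MISS | VC [59, 15]
  [11] addr=0xf8 blk=15 s=7: VC-HIT | VC [59, 23]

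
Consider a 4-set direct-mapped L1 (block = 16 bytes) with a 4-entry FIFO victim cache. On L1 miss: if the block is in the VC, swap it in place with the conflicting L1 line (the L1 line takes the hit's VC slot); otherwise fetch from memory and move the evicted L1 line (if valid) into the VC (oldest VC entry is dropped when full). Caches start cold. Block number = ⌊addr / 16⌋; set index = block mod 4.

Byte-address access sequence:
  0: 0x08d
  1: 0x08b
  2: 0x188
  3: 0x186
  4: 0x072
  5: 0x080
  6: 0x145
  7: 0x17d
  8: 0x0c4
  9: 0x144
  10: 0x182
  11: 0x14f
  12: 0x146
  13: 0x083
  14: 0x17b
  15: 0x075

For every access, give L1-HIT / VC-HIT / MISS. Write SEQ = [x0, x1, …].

SEQ = [MISS, L1-HIT, MISS, L1-HIT, MISS, VC-HIT, MISS, MISS, MISS, VC-HIT, VC-HIT, VC-HIT, L1-HIT, VC-HIT, L1-HIT, VC-HIT]

  [0] addr=0x8d blk=8 s=0: MISS | VC []
  [1] addr=0x8b blk=8 s=0: L1-HIT | VC []
  [2] addr=0x188 blk=24 s=0: MISS | VC [8]
  [3] addr=0x186 blk=24 s=0: L1-HIT | VC [8]
  [4] addr=0x72 blk=7 s=3: MISS | VC [8]
  [5] addr=0x80 blk=8 s=0: VC-HIT | VC [24]
  [6] addr=0x145 blk=20 s=0: MISS | VC [24, 8]
  [7] addr=0x17d blk=23 s=3: MISS | VC [24, 8, 7]
  [8] addr=0xc4 blk=12 s=0: MISS | VC [24, 8, 7, 20]
  [9] addr=0x144 blk=20 s=0: VC-HIT | VC [24, 8, 7, 12]
  [10] addr=0x182 blk=24 s=0: VC-HIT | VC [20, 8, 7, 12]
  [11] addr=0x14f blk=20 s=0: VC-HIT | VC [24, 8, 7, 12]
  [12] addr=0x146 blk=20 s=0: L1-HIT | VC [24, 8, 7, 12]
  [13] addr=0x83 blk=8 s=0: VC-HIT | VC [24, 20, 7, 12]
  [14] addr=0x17b blk=23 s=3: L1-HIT | VC [24, 20, 7, 12]
  [15] addr=0x75 blk=7 s=3: VC-HIT | VC [24, 20, 23, 12]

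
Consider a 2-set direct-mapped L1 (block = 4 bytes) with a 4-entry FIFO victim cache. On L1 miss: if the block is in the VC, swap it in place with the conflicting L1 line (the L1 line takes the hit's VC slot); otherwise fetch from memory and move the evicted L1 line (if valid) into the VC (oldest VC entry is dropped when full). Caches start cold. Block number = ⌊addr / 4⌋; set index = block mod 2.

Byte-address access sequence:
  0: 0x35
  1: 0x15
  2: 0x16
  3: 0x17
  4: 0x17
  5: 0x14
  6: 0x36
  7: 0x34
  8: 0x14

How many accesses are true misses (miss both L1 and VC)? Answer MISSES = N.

MISSES = 2

0: 0x35 (blk 13, set 1) → MISS  vc=[]
1: 0x15 (blk 5, set 1) → MISS  vc=[13]
2: 0x16 (blk 5, set 1) → L1-HIT  vc=[13]
3: 0x17 (blk 5, set 1) → L1-HIT  vc=[13]
4: 0x17 (blk 5, set 1) → L1-HIT  vc=[13]
5: 0x14 (blk 5, set 1) → L1-HIT  vc=[13]
6: 0x36 (blk 13, set 1) → VC-HIT  vc=[5]
7: 0x34 (blk 13, set 1) → L1-HIT  vc=[5]
8: 0x14 (blk 5, set 1) → VC-HIT  vc=[13]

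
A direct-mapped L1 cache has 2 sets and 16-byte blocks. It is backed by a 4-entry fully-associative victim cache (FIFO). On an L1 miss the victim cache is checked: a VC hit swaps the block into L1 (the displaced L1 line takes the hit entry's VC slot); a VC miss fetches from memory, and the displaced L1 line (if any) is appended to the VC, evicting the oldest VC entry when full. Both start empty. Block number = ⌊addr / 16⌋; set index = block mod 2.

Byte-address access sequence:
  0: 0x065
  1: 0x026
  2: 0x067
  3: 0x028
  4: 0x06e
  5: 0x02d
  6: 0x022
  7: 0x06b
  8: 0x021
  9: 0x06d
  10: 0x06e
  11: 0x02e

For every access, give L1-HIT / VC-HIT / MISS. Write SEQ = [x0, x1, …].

SEQ = [MISS, MISS, VC-HIT, VC-HIT, VC-HIT, VC-HIT, L1-HIT, VC-HIT, VC-HIT, VC-HIT, L1-HIT, VC-HIT]

#0 0x65→b6/s0 MISS; vc=[]
#1 0x26→b2/s0 MISS; vc=[6]
#2 0x67→b6/s0 VC-HIT; vc=[2]
#3 0x28→b2/s0 VC-HIT; vc=[6]
#4 0x6e→b6/s0 VC-HIT; vc=[2]
#5 0x2d→b2/s0 VC-HIT; vc=[6]
#6 0x22→b2/s0 L1-HIT; vc=[6]
#7 0x6b→b6/s0 VC-HIT; vc=[2]
#8 0x21→b2/s0 VC-HIT; vc=[6]
#9 0x6d→b6/s0 VC-HIT; vc=[2]
#10 0x6e→b6/s0 L1-HIT; vc=[2]
#11 0x2e→b2/s0 VC-HIT; vc=[6]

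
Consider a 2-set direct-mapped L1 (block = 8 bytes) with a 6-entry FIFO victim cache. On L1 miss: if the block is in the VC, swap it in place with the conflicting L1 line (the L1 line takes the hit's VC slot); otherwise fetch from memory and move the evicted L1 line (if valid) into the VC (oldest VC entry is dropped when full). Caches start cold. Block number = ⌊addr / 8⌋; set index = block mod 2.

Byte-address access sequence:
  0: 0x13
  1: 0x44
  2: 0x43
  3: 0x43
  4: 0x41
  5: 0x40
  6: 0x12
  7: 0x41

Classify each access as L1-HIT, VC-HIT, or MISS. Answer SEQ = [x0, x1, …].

SEQ = [MISS, MISS, L1-HIT, L1-HIT, L1-HIT, L1-HIT, VC-HIT, VC-HIT]

0: 0x13 (blk 2, set 0) → MISS  vc=[]
1: 0x44 (blk 8, set 0) → MISS  vc=[2]
2: 0x43 (blk 8, set 0) → L1-HIT  vc=[2]
3: 0x43 (blk 8, set 0) → L1-HIT  vc=[2]
4: 0x41 (blk 8, set 0) → L1-HIT  vc=[2]
5: 0x40 (blk 8, set 0) → L1-HIT  vc=[2]
6: 0x12 (blk 2, set 0) → VC-HIT  vc=[8]
7: 0x41 (blk 8, set 0) → VC-HIT  vc=[2]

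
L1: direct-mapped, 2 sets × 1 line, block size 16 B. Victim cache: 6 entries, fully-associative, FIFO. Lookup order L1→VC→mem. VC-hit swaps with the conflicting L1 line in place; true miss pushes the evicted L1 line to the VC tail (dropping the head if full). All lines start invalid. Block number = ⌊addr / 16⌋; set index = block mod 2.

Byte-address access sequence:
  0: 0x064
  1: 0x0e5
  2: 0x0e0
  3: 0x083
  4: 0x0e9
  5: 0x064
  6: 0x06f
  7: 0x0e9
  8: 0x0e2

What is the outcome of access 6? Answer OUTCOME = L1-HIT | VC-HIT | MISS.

OUTCOME = L1-HIT

0: 0x64 (blk 6, set 0) → MISS  vc=[]
1: 0xe5 (blk 14, set 0) → MISS  vc=[6]
2: 0xe0 (blk 14, set 0) → L1-HIT  vc=[6]
3: 0x83 (blk 8, set 0) → MISS  vc=[6, 14]
4: 0xe9 (blk 14, set 0) → VC-HIT  vc=[6, 8]
5: 0x64 (blk 6, set 0) → VC-HIT  vc=[14, 8]
6: 0x6f (blk 6, set 0) → L1-HIT  vc=[14, 8]
7: 0xe9 (blk 14, set 0) → VC-HIT  vc=[6, 8]
8: 0xe2 (blk 14, set 0) → L1-HIT  vc=[6, 8]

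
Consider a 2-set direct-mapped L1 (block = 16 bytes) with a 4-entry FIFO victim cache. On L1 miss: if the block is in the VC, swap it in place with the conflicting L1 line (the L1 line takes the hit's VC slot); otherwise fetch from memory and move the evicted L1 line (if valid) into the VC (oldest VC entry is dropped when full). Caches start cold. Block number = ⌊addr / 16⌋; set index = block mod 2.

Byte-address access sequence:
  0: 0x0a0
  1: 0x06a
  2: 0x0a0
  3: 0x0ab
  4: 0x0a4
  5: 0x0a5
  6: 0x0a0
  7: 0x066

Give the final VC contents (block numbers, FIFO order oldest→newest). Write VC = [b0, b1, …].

VC = [10]

#0 0xa0→b10/s0 MISS; vc=[]
#1 0x6a→b6/s0 MISS; vc=[10]
#2 0xa0→b10/s0 VC-HIT; vc=[6]
#3 0xab→b10/s0 L1-HIT; vc=[6]
#4 0xa4→b10/s0 L1-HIT; vc=[6]
#5 0xa5→b10/s0 L1-HIT; vc=[6]
#6 0xa0→b10/s0 L1-HIT; vc=[6]
#7 0x66→b6/s0 VC-HIT; vc=[10]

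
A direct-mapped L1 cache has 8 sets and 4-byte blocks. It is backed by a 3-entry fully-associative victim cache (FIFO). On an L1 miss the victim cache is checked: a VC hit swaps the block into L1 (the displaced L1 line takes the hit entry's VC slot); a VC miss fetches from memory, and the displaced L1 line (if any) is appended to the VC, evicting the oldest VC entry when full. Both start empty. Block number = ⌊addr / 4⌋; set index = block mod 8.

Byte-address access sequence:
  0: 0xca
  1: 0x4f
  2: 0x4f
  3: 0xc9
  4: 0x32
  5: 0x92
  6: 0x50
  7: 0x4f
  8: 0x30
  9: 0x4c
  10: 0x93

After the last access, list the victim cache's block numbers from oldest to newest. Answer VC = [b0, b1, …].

VC = [20, 12]

0: 0xca (blk 50, set 2) → MISS  vc=[]
1: 0x4f (blk 19, set 3) → MISS  vc=[]
2: 0x4f (blk 19, set 3) → L1-HIT  vc=[]
3: 0xc9 (blk 50, set 2) → L1-HIT  vc=[]
4: 0x32 (blk 12, set 4) → MISS  vc=[]
5: 0x92 (blk 36, set 4) → MISS  vc=[12]
6: 0x50 (blk 20, set 4) → MISS  vc=[12, 36]
7: 0x4f (blk 19, set 3) → L1-HIT  vc=[12, 36]
8: 0x30 (blk 12, set 4) → VC-HIT  vc=[20, 36]
9: 0x4c (blk 19, set 3) → L1-HIT  vc=[20, 36]
10: 0x93 (blk 36, set 4) → VC-HIT  vc=[20, 12]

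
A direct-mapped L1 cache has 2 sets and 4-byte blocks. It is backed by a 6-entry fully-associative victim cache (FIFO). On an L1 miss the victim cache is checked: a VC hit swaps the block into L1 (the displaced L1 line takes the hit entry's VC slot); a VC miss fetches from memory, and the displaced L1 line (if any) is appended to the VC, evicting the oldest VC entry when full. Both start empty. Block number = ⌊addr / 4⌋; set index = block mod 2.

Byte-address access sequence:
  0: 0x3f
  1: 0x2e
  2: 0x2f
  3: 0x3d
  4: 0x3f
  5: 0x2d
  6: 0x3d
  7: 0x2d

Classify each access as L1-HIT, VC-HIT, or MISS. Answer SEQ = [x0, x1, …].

SEQ = [MISS, MISS, L1-HIT, VC-HIT, L1-HIT, VC-HIT, VC-HIT, VC-HIT]

#0 0x3f→b15/s1 MISS; vc=[]
#1 0x2e→b11/s1 MISS; vc=[15]
#2 0x2f→b11/s1 L1-HIT; vc=[15]
#3 0x3d→b15/s1 VC-HIT; vc=[11]
#4 0x3f→b15/s1 L1-HIT; vc=[11]
#5 0x2d→b11/s1 VC-HIT; vc=[15]
#6 0x3d→b15/s1 VC-HIT; vc=[11]
#7 0x2d→b11/s1 VC-HIT; vc=[15]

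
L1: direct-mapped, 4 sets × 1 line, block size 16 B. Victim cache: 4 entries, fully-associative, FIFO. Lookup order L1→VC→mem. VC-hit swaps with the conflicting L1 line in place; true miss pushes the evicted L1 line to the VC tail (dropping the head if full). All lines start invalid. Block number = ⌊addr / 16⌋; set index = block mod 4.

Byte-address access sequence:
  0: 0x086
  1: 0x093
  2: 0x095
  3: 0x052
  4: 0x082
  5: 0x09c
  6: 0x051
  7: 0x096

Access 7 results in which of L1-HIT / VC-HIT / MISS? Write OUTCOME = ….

OUTCOME = VC-HIT

  [0] addr=0x86 blk=8 s=0: MISS | VC []
  [1] addr=0x93 blk=9 s=1: MISS | VC []
  [2] addr=0x95 blk=9 s=1: L1-HIT | VC []
  [3] addr=0x52 blk=5 s=1: MISS | VC [9]
  [4] addr=0x82 blk=8 s=0: L1-HIT | VC [9]
  [5] addr=0x9c blk=9 s=1: VC-HIT | VC [5]
  [6] addr=0x51 blk=5 s=1: VC-HIT | VC [9]
  [7] addr=0x96 blk=9 s=1: VC-HIT | VC [5]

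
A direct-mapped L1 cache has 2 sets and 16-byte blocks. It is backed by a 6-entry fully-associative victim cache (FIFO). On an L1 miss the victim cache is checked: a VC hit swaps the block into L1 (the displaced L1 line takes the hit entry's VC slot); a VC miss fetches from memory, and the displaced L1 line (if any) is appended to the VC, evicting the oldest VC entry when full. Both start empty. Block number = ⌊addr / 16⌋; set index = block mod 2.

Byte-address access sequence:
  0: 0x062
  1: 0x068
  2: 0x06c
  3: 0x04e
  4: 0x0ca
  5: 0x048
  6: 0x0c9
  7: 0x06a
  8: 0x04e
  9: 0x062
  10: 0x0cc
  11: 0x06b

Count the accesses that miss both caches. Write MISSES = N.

#0 0x62→b6/s0 MISS; vc=[]
#1 0x68→b6/s0 L1-HIT; vc=[]
#2 0x6c→b6/s0 L1-HIT; vc=[]
#3 0x4e→b4/s0 MISS; vc=[6]
#4 0xca→b12/s0 MISS; vc=[6,4]
#5 0x48→b4/s0 VC-HIT; vc=[6,12]
#6 0xc9→b12/s0 VC-HIT; vc=[6,4]
#7 0x6a→b6/s0 VC-HIT; vc=[12,4]
#8 0x4e→b4/s0 VC-HIT; vc=[12,6]
#9 0x62→b6/s0 VC-HIT; vc=[12,4]
#10 0xcc→b12/s0 VC-HIT; vc=[6,4]
#11 0x6b→b6/s0 VC-HIT; vc=[12,4]

MISSES = 3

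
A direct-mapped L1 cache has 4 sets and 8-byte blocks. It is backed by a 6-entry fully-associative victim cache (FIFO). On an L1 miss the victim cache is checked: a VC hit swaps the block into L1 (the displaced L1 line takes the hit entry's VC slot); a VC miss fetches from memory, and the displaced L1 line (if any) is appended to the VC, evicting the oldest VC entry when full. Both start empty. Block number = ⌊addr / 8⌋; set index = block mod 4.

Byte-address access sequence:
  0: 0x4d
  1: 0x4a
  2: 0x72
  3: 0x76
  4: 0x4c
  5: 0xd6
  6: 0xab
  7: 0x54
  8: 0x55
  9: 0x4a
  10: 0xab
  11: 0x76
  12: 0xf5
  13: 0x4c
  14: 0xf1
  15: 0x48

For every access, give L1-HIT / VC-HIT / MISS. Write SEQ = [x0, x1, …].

  [0] addr=0x4d blk=9 s=1: MISS | VC []
  [1] addr=0x4a blk=9 s=1: L1-HIT | VC []
  [2] addr=0x72 blk=14 s=2: MISS | VC []
  [3] addr=0x76 blk=14 s=2: L1-HIT | VC []
  [4] addr=0x4c blk=9 s=1: L1-HIT | VC []
  [5] addr=0xd6 blk=26 s=2: MISS | VC [14]
  [6] addr=0xab blk=21 s=1: MISS | VC [14, 9]
  [7] addr=0x54 blk=10 s=2: MISS | VC [14, 9, 26]
  [8] addr=0x55 blk=10 s=2: L1-HIT | VC [14, 9, 26]
  [9] addr=0x4a blk=9 s=1: VC-HIT | VC [14, 21, 26]
  [10] addr=0xab blk=21 s=1: VC-HIT | VC [14, 9, 26]
  [11] addr=0x76 blk=14 s=2: VC-HIT | VC [10, 9, 26]
  [12] addr=0xf5 blk=30 s=2: MISS | VC [10, 9, 26, 14]
  [13] addr=0x4c blk=9 s=1: VC-HIT | VC [10, 21, 26, 14]
  [14] addr=0xf1 blk=30 s=2: L1-HIT | VC [10, 21, 26, 14]
  [15] addr=0x48 blk=9 s=1: L1-HIT | VC [10, 21, 26, 14]

SEQ = [MISS, L1-HIT, MISS, L1-HIT, L1-HIT, MISS, MISS, MISS, L1-HIT, VC-HIT, VC-HIT, VC-HIT, MISS, VC-HIT, L1-HIT, L1-HIT]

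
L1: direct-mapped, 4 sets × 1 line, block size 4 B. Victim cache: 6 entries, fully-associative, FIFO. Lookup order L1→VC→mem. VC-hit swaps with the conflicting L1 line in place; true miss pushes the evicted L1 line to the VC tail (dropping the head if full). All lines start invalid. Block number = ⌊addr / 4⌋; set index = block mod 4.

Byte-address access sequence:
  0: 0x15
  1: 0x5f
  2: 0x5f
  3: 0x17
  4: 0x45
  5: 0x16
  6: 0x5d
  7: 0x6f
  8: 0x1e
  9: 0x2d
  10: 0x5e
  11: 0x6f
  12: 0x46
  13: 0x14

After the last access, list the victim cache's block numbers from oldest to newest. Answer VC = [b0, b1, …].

VC = [17, 11, 23, 7]

  [0] addr=0x15 blk=5 s=1: MISS | VC []
  [1] addr=0x5f blk=23 s=3: MISS | VC []
  [2] addr=0x5f blk=23 s=3: L1-HIT | VC []
  [3] addr=0x17 blk=5 s=1: L1-HIT | VC []
  [4] addr=0x45 blk=17 s=1: MISS | VC [5]
  [5] addr=0x16 blk=5 s=1: VC-HIT | VC [17]
  [6] addr=0x5d blk=23 s=3: L1-HIT | VC [17]
  [7] addr=0x6f blk=27 s=3: MISS | VC [17, 23]
  [8] addr=0x1e blk=7 s=3: MISS | VC [17, 23, 27]
  [9] addr=0x2d blk=11 s=3: MISS | VC [17, 23, 27, 7]
  [10] addr=0x5e blk=23 s=3: VC-HIT | VC [17, 11, 27, 7]
  [11] addr=0x6f blk=27 s=3: VC-HIT | VC [17, 11, 23, 7]
  [12] addr=0x46 blk=17 s=1: VC-HIT | VC [5, 11, 23, 7]
  [13] addr=0x14 blk=5 s=1: VC-HIT | VC [17, 11, 23, 7]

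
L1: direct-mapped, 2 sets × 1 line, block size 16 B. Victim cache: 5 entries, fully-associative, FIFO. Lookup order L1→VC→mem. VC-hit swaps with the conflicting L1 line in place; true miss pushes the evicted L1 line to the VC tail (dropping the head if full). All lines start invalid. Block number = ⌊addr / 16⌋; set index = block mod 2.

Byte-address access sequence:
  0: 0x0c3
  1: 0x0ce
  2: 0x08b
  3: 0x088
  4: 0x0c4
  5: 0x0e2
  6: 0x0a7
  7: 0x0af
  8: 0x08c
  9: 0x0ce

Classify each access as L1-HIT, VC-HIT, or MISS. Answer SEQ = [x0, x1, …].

  [0] addr=0xc3 blk=12 s=0: MISS | VC []
  [1] addr=0xce blk=12 s=0: L1-HIT | VC []
  [2] addr=0x8b blk=8 s=0: MISS | VC [12]
  [3] addr=0x88 blk=8 s=0: L1-HIT | VC [12]
  [4] addr=0xc4 blk=12 s=0: VC-HIT | VC [8]
  [5] addr=0xe2 blk=14 s=0: MISS | VC [8, 12]
  [6] addr=0xa7 blk=10 s=0: MISS | VC [8, 12, 14]
  [7] addr=0xaf blk=10 s=0: L1-HIT | VC [8, 12, 14]
  [8] addr=0x8c blk=8 s=0: VC-HIT | VC [10, 12, 14]
  [9] addr=0xce blk=12 s=0: VC-HIT | VC [10, 8, 14]

SEQ = [MISS, L1-HIT, MISS, L1-HIT, VC-HIT, MISS, MISS, L1-HIT, VC-HIT, VC-HIT]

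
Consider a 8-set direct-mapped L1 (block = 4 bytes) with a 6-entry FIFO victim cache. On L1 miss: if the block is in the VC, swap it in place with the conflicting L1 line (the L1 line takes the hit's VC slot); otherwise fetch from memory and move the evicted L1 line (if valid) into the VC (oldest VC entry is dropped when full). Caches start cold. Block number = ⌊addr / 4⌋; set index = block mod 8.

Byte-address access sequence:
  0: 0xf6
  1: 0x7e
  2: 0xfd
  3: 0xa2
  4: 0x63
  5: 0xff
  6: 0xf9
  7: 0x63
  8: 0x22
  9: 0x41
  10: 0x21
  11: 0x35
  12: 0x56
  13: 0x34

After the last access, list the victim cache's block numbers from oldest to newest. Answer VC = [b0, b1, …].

#0 0xf6→b61/s5 MISS; vc=[]
#1 0x7e→b31/s7 MISS; vc=[]
#2 0xfd→b63/s7 MISS; vc=[31]
#3 0xa2→b40/s0 MISS; vc=[31]
#4 0x63→b24/s0 MISS; vc=[31,40]
#5 0xff→b63/s7 L1-HIT; vc=[31,40]
#6 0xf9→b62/s6 MISS; vc=[31,40]
#7 0x63→b24/s0 L1-HIT; vc=[31,40]
#8 0x22→b8/s0 MISS; vc=[31,40,24]
#9 0x41→b16/s0 MISS; vc=[31,40,24,8]
#10 0x21→b8/s0 VC-HIT; vc=[31,40,24,16]
#11 0x35→b13/s5 MISS; vc=[31,40,24,16,61]
#12 0x56→b21/s5 MISS; vc=[31,40,24,16,61,13]
#13 0x34→b13/s5 VC-HIT; vc=[31,40,24,16,61,21]

VC = [31, 40, 24, 16, 61, 21]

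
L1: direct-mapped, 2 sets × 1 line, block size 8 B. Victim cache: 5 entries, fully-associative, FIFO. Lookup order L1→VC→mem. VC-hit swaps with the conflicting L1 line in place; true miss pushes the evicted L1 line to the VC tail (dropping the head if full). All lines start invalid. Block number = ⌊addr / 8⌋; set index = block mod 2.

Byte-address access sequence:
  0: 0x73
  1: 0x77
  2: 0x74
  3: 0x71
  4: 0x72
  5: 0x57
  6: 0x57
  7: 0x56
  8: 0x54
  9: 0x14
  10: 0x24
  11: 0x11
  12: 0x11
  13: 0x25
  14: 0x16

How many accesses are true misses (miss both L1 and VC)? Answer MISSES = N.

MISSES = 4

#0 0x73→b14/s0 MISS; vc=[]
#1 0x77→b14/s0 L1-HIT; vc=[]
#2 0x74→b14/s0 L1-HIT; vc=[]
#3 0x71→b14/s0 L1-HIT; vc=[]
#4 0x72→b14/s0 L1-HIT; vc=[]
#5 0x57→b10/s0 MISS; vc=[14]
#6 0x57→b10/s0 L1-HIT; vc=[14]
#7 0x56→b10/s0 L1-HIT; vc=[14]
#8 0x54→b10/s0 L1-HIT; vc=[14]
#9 0x14→b2/s0 MISS; vc=[14,10]
#10 0x24→b4/s0 MISS; vc=[14,10,2]
#11 0x11→b2/s0 VC-HIT; vc=[14,10,4]
#12 0x11→b2/s0 L1-HIT; vc=[14,10,4]
#13 0x25→b4/s0 VC-HIT; vc=[14,10,2]
#14 0x16→b2/s0 VC-HIT; vc=[14,10,4]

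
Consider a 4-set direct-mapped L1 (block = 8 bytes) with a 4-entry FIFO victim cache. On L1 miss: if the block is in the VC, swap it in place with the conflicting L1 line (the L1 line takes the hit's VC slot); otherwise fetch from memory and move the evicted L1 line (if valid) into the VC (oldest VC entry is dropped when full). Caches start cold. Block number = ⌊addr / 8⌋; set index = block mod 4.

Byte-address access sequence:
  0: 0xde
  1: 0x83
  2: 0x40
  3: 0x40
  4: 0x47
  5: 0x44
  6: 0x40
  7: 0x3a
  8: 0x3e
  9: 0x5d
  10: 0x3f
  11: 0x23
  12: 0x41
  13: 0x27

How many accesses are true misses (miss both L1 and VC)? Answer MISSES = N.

MISSES = 6

#0 0xde→b27/s3 MISS; vc=[]
#1 0x83→b16/s0 MISS; vc=[]
#2 0x40→b8/s0 MISS; vc=[16]
#3 0x40→b8/s0 L1-HIT; vc=[16]
#4 0x47→b8/s0 L1-HIT; vc=[16]
#5 0x44→b8/s0 L1-HIT; vc=[16]
#6 0x40→b8/s0 L1-HIT; vc=[16]
#7 0x3a→b7/s3 MISS; vc=[16,27]
#8 0x3e→b7/s3 L1-HIT; vc=[16,27]
#9 0x5d→b11/s3 MISS; vc=[16,27,7]
#10 0x3f→b7/s3 VC-HIT; vc=[16,27,11]
#11 0x23→b4/s0 MISS; vc=[16,27,11,8]
#12 0x41→b8/s0 VC-HIT; vc=[16,27,11,4]
#13 0x27→b4/s0 VC-HIT; vc=[16,27,11,8]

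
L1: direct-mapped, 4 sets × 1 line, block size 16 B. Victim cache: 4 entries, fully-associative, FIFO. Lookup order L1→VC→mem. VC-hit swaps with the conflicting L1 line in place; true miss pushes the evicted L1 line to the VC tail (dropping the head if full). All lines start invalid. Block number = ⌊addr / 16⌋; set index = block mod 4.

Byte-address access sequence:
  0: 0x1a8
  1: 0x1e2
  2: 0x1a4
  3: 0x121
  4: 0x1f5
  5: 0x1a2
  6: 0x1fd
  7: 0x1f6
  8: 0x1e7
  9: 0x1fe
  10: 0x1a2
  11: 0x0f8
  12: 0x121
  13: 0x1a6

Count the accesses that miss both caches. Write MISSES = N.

  [0] addr=0x1a8 blk=26 s=2: MISS | VC []
  [1] addr=0x1e2 blk=30 s=2: MISS | VC [26]
  [2] addr=0x1a4 blk=26 s=2: VC-HIT | VC [30]
  [3] addr=0x121 blk=18 s=2: MISS | VC [30, 26]
  [4] addr=0x1f5 blk=31 s=3: MISS | VC [30, 26]
  [5] addr=0x1a2 blk=26 s=2: VC-HIT | VC [30, 18]
  [6] addr=0x1fd blk=31 s=3: L1-HIT | VC [30, 18]
  [7] addr=0x1f6 blk=31 s=3: L1-HIT | VC [30, 18]
  [8] addr=0x1e7 blk=30 s=2: VC-HIT | VC [26, 18]
  [9] addr=0x1fe blk=31 s=3: L1-HIT | VC [26, 18]
  [10] addr=0x1a2 blk=26 s=2: VC-HIT | VC [30, 18]
  [11] addr=0xf8 blk=15 s=3: MISS | VC [30, 18, 31]
  [12] addr=0x121 blk=18 s=2: VC-HIT | VC [30, 26, 31]
  [13] addr=0x1a6 blk=26 s=2: VC-HIT | VC [30, 18, 31]

MISSES = 5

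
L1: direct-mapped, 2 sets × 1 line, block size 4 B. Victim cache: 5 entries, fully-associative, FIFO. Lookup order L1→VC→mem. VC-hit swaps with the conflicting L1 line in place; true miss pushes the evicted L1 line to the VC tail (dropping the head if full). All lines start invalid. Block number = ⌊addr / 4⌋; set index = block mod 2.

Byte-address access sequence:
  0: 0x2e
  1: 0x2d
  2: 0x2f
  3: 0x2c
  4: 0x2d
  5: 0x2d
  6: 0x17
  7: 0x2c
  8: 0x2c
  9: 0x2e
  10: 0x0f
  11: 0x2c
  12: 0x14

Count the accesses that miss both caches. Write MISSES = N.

MISSES = 3

#0 0x2e→b11/s1 MISS; vc=[]
#1 0x2d→b11/s1 L1-HIT; vc=[]
#2 0x2f→b11/s1 L1-HIT; vc=[]
#3 0x2c→b11/s1 L1-HIT; vc=[]
#4 0x2d→b11/s1 L1-HIT; vc=[]
#5 0x2d→b11/s1 L1-HIT; vc=[]
#6 0x17→b5/s1 MISS; vc=[11]
#7 0x2c→b11/s1 VC-HIT; vc=[5]
#8 0x2c→b11/s1 L1-HIT; vc=[5]
#9 0x2e→b11/s1 L1-HIT; vc=[5]
#10 0xf→b3/s1 MISS; vc=[5,11]
#11 0x2c→b11/s1 VC-HIT; vc=[5,3]
#12 0x14→b5/s1 VC-HIT; vc=[11,3]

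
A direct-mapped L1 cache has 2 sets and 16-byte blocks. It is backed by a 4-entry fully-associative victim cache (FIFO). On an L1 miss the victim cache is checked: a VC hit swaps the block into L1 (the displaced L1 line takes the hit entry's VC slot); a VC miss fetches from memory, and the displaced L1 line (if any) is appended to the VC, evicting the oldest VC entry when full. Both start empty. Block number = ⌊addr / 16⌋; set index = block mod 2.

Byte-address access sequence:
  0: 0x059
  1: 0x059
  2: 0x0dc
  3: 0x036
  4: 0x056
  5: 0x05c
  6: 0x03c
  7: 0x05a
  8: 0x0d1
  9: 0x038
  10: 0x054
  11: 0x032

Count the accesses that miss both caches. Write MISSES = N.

#0 0x59→b5/s1 MISS; vc=[]
#1 0x59→b5/s1 L1-HIT; vc=[]
#2 0xdc→b13/s1 MISS; vc=[5]
#3 0x36→b3/s1 MISS; vc=[5,13]
#4 0x56→b5/s1 VC-HIT; vc=[3,13]
#5 0x5c→b5/s1 L1-HIT; vc=[3,13]
#6 0x3c→b3/s1 VC-HIT; vc=[5,13]
#7 0x5a→b5/s1 VC-HIT; vc=[3,13]
#8 0xd1→b13/s1 VC-HIT; vc=[3,5]
#9 0x38→b3/s1 VC-HIT; vc=[13,5]
#10 0x54→b5/s1 VC-HIT; vc=[13,3]
#11 0x32→b3/s1 VC-HIT; vc=[13,5]

MISSES = 3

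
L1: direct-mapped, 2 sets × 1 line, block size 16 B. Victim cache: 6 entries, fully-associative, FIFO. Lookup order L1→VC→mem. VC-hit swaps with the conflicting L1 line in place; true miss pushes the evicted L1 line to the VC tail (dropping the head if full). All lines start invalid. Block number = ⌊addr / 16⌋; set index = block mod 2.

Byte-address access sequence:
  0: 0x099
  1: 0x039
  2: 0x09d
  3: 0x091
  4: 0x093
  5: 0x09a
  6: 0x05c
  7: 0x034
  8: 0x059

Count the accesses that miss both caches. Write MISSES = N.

0: 0x99 (blk 9, set 1) → MISS  vc=[]
1: 0x39 (blk 3, set 1) → MISS  vc=[9]
2: 0x9d (blk 9, set 1) → VC-HIT  vc=[3]
3: 0x91 (blk 9, set 1) → L1-HIT  vc=[3]
4: 0x93 (blk 9, set 1) → L1-HIT  vc=[3]
5: 0x9a (blk 9, set 1) → L1-HIT  vc=[3]
6: 0x5c (blk 5, set 1) → MISS  vc=[3, 9]
7: 0x34 (blk 3, set 1) → VC-HIT  vc=[5, 9]
8: 0x59 (blk 5, set 1) → VC-HIT  vc=[3, 9]

MISSES = 3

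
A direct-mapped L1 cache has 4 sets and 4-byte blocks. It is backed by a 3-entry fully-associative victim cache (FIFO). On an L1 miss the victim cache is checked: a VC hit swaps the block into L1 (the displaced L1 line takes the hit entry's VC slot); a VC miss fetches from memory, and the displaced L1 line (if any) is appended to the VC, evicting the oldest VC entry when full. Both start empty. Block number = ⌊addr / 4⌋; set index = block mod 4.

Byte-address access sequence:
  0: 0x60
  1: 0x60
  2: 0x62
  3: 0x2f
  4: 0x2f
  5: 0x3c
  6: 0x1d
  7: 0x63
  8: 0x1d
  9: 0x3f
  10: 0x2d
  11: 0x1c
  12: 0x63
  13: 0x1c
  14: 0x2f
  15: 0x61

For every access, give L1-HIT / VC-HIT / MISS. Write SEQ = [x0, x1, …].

SEQ = [MISS, L1-HIT, L1-HIT, MISS, L1-HIT, MISS, MISS, L1-HIT, L1-HIT, VC-HIT, VC-HIT, VC-HIT, L1-HIT, L1-HIT, VC-HIT, L1-HIT]

0: 0x60 (blk 24, set 0) → MISS  vc=[]
1: 0x60 (blk 24, set 0) → L1-HIT  vc=[]
2: 0x62 (blk 24, set 0) → L1-HIT  vc=[]
3: 0x2f (blk 11, set 3) → MISS  vc=[]
4: 0x2f (blk 11, set 3) → L1-HIT  vc=[]
5: 0x3c (blk 15, set 3) → MISS  vc=[11]
6: 0x1d (blk 7, set 3) → MISS  vc=[11, 15]
7: 0x63 (blk 24, set 0) → L1-HIT  vc=[11, 15]
8: 0x1d (blk 7, set 3) → L1-HIT  vc=[11, 15]
9: 0x3f (blk 15, set 3) → VC-HIT  vc=[11, 7]
10: 0x2d (blk 11, set 3) → VC-HIT  vc=[15, 7]
11: 0x1c (blk 7, set 3) → VC-HIT  vc=[15, 11]
12: 0x63 (blk 24, set 0) → L1-HIT  vc=[15, 11]
13: 0x1c (blk 7, set 3) → L1-HIT  vc=[15, 11]
14: 0x2f (blk 11, set 3) → VC-HIT  vc=[15, 7]
15: 0x61 (blk 24, set 0) → L1-HIT  vc=[15, 7]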